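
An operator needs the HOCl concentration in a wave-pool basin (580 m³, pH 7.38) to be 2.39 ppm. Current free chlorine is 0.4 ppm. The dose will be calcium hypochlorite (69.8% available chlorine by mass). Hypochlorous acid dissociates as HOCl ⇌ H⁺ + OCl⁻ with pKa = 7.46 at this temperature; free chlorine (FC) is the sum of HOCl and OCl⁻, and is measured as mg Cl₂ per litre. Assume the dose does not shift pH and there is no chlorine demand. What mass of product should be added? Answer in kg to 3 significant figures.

3.31 kg

Volume: 580 m³ = 580,000 L.
[OCl⁻]/[HOCl] = 10^(pH − pKa) = 10^(7.38 − 7.46) = 0.8318; fraction as HOCl = 1/(1 + 0.8318) = 0.5459.
Free chlorine required for 2.39 ppm HOCl: 2.39 / 0.5459 = 4.378 ppm.
FC to add: 4.378 − 0.4 = 3.978 mg/L as Cl₂.
Cl₂ equivalent: 3.978 mg/L × 580,000 L = 2307 g.
Product at 69.8% available Cl: 2307 / 0.698 = 3305 g.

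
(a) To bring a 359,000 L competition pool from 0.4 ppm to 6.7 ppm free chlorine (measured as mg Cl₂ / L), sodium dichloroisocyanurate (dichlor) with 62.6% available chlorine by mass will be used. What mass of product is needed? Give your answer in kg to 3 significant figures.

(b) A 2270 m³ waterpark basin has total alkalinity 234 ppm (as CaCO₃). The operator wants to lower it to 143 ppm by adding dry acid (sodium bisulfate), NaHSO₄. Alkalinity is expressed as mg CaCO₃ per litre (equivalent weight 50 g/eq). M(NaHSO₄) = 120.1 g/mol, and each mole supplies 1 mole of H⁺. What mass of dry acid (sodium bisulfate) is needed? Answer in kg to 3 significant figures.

(a) 3.61 kg; (b) 496 kg

(a) Chlorine deficit: 6.7 − 0.4 = 6.3 ppm = 6.3 mg/L as Cl₂.
(a) Cl₂ equivalent needed: 6.3 mg/L × 359,000 L = 2,262,000 mg = 2262 g.
(a) Product at 62.6% available chlorine: 2262 / 0.626 = 3613 g.

(b) Volume: 2270 m³ = 2,270,000 L.
(b) Alkalinity to neutralize: (234 − 143) = 91 mg/L as CaCO₃ × 2,270,000 L = 206,600 g as CaCO₃.
(b) Equivalents of H⁺ required: 206,600 ÷ 50 g/eq = 4131 eq = 4131 mol NaHSO₄.
(b) Mass of NaHSO₄: 4131 × 120.1 = 496,200 g.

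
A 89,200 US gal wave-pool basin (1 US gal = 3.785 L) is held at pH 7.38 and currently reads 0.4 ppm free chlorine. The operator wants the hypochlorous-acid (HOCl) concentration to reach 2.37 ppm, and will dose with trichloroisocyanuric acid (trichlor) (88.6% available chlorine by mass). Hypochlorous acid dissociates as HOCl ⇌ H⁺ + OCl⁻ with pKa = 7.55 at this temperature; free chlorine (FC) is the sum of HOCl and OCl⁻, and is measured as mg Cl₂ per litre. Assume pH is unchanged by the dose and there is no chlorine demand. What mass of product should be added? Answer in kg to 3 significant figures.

1.36 kg

Volume: 89,200 US gal × 3.785 L/gal = 337,622 L.
[OCl⁻]/[HOCl] = 10^(pH − pKa) = 10^(7.38 − 7.55) = 0.6761; fraction as HOCl = 1/(1 + 0.6761) = 0.5966.
Free chlorine required for 2.37 ppm HOCl: 2.37 / 0.5966 = 3.972 ppm.
FC to add: 3.972 − 0.4 = 3.572 mg/L as Cl₂.
Cl₂ equivalent: 3.572 mg/L × 337,622 L = 1206 g.
Product at 88.6% available Cl: 1206 / 0.886 = 1361 g.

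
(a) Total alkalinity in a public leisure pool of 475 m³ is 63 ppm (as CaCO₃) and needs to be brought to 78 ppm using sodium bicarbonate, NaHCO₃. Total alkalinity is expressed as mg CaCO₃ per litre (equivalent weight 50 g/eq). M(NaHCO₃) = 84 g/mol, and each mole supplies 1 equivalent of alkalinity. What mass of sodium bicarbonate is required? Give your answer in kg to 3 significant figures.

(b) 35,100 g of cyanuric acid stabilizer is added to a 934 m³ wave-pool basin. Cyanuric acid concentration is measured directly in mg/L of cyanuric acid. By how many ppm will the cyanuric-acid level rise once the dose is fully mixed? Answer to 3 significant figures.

(a) Volume: 475 m³ = 475,000 L.
(a) Alkalinity to add: (78 − 63) = 15 mg/L as CaCO₃ × 475,000 L = 7125 g as CaCO₃.
(a) Equivalents: 7125 g ÷ 50 g/eq = 142.5 eq.
(a) NaHCO₃ supplies 1 eq per mole → 142.5 mol.
(a) Mass: 142.5 mol × 84 g/mol = 11,970 g.

(b) Volume: 934 m³ = 934,000 L.
(b) Rise: 35,100 g / 934,000 L × 1000 = 37.58 mg/L.

(a) 12.0 kg; (b) 37.6 ppm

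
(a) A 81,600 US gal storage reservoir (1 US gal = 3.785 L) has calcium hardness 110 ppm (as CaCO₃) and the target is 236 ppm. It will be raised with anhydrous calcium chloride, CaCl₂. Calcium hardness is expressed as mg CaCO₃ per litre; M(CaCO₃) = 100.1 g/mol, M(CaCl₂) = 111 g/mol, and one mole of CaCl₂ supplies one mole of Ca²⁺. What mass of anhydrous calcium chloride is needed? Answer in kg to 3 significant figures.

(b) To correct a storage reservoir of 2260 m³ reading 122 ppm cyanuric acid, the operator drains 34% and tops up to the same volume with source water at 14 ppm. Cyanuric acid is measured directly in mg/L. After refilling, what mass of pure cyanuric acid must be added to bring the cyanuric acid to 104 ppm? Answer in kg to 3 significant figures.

(a) Volume: 81,600 US gal × 3.785 L/gal = 308,856 L.
(a) Hardness to add: (236 − 110) = 126 mg/L as CaCO₃ × 308,856 L = 38,920 g as CaCO₃.
(a) Moles of Ca²⁺ (1 mol Ca²⁺ ≡ 1 mol CaCO₃): 38,920 / 100.1 g/mol = 388.8 mol.
(a) Mass of CaCl₂: 388.8 × 111 = 43,150 g.

(b) Volume: 2260 m³ = 2,260,000 L.
(b) After draining 34% and refilling: 122 × 0.66 + 14 × 0.34 = 85.28 ppm.
(b) Deficit to target: 104 − 85.28 = 18.72 mg/L.
(b) Mass: 18.72 mg/L × 2,260,000 L = 42,310 g cyanuric acid.

(a) 43.2 kg; (b) 42.3 kg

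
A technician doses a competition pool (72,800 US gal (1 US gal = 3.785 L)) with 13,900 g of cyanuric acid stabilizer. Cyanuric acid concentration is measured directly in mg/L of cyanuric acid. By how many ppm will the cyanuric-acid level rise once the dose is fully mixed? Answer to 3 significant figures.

Volume: 72,800 US gal × 3.785 L/gal = 275,548 L.
Rise: 13,900 g / 275,548 L × 1000 = 50.44 mg/L.

50.4 ppm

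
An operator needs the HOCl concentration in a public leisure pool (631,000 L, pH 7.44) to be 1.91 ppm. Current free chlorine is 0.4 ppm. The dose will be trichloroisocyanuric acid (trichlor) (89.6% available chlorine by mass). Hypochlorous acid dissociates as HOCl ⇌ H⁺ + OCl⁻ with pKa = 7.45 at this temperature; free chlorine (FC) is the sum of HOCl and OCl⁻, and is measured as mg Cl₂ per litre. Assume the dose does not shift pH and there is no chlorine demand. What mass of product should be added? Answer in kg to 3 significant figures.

2.38 kg

[OCl⁻]/[HOCl] = 10^(pH − pKa) = 10^(7.44 − 7.45) = 0.9772; fraction as HOCl = 1/(1 + 0.9772) = 0.5058.
Free chlorine required for 1.91 ppm HOCl: 1.91 / 0.5058 = 3.777 ppm.
FC to add: 3.777 − 0.4 = 3.377 mg/L as Cl₂.
Cl₂ equivalent: 3.377 mg/L × 631,000 L = 2131 g.
Product at 89.6% available Cl: 2131 / 0.896 = 2378 g.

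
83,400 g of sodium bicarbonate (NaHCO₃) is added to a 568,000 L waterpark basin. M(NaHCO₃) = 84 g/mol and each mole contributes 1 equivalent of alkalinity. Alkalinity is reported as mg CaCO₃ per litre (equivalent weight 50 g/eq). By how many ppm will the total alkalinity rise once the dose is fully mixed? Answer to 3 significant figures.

Moles of NaHCO₃: 83,400 g ÷ 84 g/mol = 992.9 mol → 992.9 eq of alkalinity.
As CaCO₃: 992.9 eq × 50 g/eq = 49,640 g.
Rise: 49,640 g / 568,000 L × 1000 = 87.4 mg/L.

87.4 ppm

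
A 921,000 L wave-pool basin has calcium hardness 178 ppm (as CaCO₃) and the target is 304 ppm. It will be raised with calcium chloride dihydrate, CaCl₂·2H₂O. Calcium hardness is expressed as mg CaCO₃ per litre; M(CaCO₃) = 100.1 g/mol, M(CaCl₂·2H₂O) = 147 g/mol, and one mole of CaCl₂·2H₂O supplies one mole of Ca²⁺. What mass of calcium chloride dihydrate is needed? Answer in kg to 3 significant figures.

Hardness to add: (304 − 178) = 126 mg/L as CaCO₃ × 921,000 L = 116,000 g as CaCO₃.
Moles of Ca²⁺ (1 mol Ca²⁺ ≡ 1 mol CaCO₃): 116,000 / 100.1 g/mol = 1159 mol.
Mass of CaCl₂·2H₂O: 1159 × 147 = 170,400 g.

170 kg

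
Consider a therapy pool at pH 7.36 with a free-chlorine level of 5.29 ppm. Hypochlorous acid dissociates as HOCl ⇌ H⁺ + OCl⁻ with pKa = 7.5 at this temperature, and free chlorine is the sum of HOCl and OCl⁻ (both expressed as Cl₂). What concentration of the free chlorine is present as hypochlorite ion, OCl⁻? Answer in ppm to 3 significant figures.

2.22 ppm

[OCl⁻]/[HOCl] = 10^(pH − pKa) = 10^(7.36 − 7.5) = 10^-0.14 = 0.7244.
Fraction as HOCl = 1 / (1 + 0.7244) = 0.5799.
OCl⁻ = (1 − 0.5799) × 5.29 ppm = 2.222 ppm.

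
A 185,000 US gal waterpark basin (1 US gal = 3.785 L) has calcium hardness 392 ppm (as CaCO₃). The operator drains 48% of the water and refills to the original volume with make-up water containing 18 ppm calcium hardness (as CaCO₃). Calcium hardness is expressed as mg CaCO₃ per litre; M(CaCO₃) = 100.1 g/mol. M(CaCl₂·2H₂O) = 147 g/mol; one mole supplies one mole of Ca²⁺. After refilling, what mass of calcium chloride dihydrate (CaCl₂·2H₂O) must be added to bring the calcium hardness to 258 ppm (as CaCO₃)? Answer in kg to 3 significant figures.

46.8 kg

Volume: 185,000 US gal × 3.785 L/gal = 700,225 L.
After draining 48% and refilling: 392 × 0.52 + 18 × 0.48 = 212.48 ppm.
Deficit to target: 258 − 212.48 = 45.52 mg/L.
As CaCO₃: 45.52 mg/L × 700,225 L = 31,870 g; ÷ 100.1 = 318.4 mol Ca²⁺.
Mass: 318.4 × 147 = 46,810 g.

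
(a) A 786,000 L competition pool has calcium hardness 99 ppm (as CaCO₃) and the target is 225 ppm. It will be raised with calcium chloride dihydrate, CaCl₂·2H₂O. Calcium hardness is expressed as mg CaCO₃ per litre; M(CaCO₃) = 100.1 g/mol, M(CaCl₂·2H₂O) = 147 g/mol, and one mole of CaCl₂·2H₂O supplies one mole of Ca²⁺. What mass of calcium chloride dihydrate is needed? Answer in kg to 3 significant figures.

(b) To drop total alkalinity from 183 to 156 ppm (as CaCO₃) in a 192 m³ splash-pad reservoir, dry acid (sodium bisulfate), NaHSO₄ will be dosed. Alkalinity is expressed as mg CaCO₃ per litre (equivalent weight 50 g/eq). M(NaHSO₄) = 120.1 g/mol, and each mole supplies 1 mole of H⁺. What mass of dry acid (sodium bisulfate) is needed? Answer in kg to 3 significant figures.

(a) 145 kg; (b) 12.5 kg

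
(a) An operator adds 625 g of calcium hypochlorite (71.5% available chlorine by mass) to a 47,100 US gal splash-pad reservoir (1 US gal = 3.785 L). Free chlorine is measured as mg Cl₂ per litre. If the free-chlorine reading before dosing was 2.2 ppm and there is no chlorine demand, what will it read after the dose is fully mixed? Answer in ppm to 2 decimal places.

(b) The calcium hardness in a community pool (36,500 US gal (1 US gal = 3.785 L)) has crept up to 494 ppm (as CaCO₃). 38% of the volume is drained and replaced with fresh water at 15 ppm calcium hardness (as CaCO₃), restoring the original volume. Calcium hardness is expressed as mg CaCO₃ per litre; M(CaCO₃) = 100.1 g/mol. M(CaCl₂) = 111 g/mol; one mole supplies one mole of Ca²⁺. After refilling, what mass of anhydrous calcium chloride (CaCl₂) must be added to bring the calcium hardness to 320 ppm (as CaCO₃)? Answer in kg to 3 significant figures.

(a) 4.71 ppm; (b) 1.23 kg

(a) Volume: 47,100 US gal × 3.785 L/gal = 178,274 L.
(a) Available chlorine delivered: 625 g × 0.715 = 446.9 g as Cl₂.
(a) Concentration rise: 446.9 g / 178,274 L = 2.507 mg/L = 2.51 ppm.
(a) Final FC: 2.2 + 2.51 = 4.71 ppm.

(b) Volume: 36,500 US gal × 3.785 L/gal = 138,152 L.
(b) After draining 38% and refilling: 494 × 0.62 + 15 × 0.38 = 311.98 ppm.
(b) Deficit to target: 320 − 311.98 = 8.02 mg/L.
(b) As CaCO₃: 8.02 mg/L × 138,152 L = 1108 g; ÷ 100.1 = 11.07 mol Ca²⁺.
(b) Mass: 11.07 × 111 = 1229 g.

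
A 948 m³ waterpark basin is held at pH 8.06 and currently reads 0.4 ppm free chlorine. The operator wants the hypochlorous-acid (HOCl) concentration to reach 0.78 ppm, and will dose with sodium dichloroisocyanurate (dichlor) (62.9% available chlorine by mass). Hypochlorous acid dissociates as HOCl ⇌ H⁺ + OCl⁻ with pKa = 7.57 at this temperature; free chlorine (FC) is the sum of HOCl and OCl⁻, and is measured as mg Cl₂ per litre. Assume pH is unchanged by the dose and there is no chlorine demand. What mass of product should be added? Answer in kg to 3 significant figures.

Volume: 948 m³ = 948,000 L.
[OCl⁻]/[HOCl] = 10^(pH − pKa) = 10^(8.06 − 7.57) = 3.09; fraction as HOCl = 1/(1 + 3.09) = 0.2445.
Free chlorine required for 0.78 ppm HOCl: 0.78 / 0.2445 = 3.19 ppm.
FC to add: 3.19 − 0.4 = 2.79 mg/L as Cl₂.
Cl₂ equivalent: 2.79 mg/L × 948,000 L = 2645 g.
Product at 62.9% available Cl: 2645 / 0.629 = 4206 g.

4.21 kg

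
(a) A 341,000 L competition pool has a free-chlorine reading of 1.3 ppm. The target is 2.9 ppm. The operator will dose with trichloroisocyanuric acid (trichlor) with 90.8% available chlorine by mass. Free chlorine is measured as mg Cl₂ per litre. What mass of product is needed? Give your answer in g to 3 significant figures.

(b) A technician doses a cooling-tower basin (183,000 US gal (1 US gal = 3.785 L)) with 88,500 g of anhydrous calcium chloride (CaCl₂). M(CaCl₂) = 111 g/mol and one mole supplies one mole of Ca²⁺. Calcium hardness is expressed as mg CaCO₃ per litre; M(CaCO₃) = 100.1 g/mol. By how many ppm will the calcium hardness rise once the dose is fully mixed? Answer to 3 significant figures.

(a) 601 g; (b) 115 ppm

(a) Chlorine deficit: 2.9 − 1.3 = 1.6 ppm = 1.6 mg/L as Cl₂.
(a) Cl₂ equivalent needed: 1.6 mg/L × 341,000 L = 545,600 mg = 545.6 g.
(a) Product at 90.8% available chlorine: 545.6 / 0.908 = 600.9 g.

(b) Volume: 183,000 US gal × 3.785 L/gal = 692,655 L.
(b) Moles of Ca²⁺: 88,500 g ÷ 111 g/mol = 797.3 mol.
(b) As CaCO₃: 797.3 mol × 100.1 g/mol = 79,810 g.
(b) Rise: 79,810 g / 692,655 L × 1000 = 115.2 mg/L.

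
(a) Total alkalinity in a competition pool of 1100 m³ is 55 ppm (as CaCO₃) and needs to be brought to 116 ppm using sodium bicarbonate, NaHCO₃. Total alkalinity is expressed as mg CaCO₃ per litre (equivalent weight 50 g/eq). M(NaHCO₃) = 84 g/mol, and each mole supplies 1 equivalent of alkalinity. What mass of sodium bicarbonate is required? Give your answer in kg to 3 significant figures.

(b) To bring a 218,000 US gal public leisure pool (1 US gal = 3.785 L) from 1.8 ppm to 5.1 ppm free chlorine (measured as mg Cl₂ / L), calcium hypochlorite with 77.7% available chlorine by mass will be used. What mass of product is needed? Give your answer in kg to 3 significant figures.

(a) 113 kg; (b) 3.50 kg

(a) Volume: 1100 m³ = 1,100,000 L.
(a) Alkalinity to add: (116 − 55) = 61 mg/L as CaCO₃ × 1,100,000 L = 67,100 g as CaCO₃.
(a) Equivalents: 67,100 g ÷ 50 g/eq = 1342 eq.
(a) NaHCO₃ supplies 1 eq per mole → 1342 mol.
(a) Mass: 1342 mol × 84 g/mol = 112,700 g.

(b) Volume: 218,000 US gal × 3.785 L/gal = 825,130 L.
(b) Chlorine deficit: 5.1 − 1.8 = 3.3 ppm = 3.3 mg/L as Cl₂.
(b) Cl₂ equivalent needed: 3.3 mg/L × 825,130 L = 2,723,000 mg = 2723 g.
(b) Product at 77.7% available chlorine: 2723 / 0.777 = 3504 g.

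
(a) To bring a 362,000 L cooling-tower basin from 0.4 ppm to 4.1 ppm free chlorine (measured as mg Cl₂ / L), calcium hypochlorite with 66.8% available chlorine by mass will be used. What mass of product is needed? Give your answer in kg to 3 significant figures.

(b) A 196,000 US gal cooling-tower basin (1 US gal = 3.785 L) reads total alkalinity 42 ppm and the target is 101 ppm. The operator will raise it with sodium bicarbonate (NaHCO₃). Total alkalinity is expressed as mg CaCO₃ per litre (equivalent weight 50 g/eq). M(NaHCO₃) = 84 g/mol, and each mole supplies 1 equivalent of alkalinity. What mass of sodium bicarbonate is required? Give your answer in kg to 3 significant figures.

(a) 2.01 kg; (b) 73.5 kg

(a) Chlorine deficit: 4.1 − 0.4 = 3.7 ppm = 3.7 mg/L as Cl₂.
(a) Cl₂ equivalent needed: 3.7 mg/L × 362,000 L = 1,339,000 mg = 1339 g.
(a) Product at 66.8% available chlorine: 1339 / 0.668 = 2005 g.

(b) Volume: 196,000 US gal × 3.785 L/gal = 741,860 L.
(b) Alkalinity to add: (101 − 42) = 59 mg/L as CaCO₃ × 741,860 L = 43,770 g as CaCO₃.
(b) Equivalents: 43,770 g ÷ 50 g/eq = 875.4 eq.
(b) NaHCO₃ supplies 1 eq per mole → 875.4 mol.
(b) Mass: 875.4 mol × 84 g/mol = 73,530 g.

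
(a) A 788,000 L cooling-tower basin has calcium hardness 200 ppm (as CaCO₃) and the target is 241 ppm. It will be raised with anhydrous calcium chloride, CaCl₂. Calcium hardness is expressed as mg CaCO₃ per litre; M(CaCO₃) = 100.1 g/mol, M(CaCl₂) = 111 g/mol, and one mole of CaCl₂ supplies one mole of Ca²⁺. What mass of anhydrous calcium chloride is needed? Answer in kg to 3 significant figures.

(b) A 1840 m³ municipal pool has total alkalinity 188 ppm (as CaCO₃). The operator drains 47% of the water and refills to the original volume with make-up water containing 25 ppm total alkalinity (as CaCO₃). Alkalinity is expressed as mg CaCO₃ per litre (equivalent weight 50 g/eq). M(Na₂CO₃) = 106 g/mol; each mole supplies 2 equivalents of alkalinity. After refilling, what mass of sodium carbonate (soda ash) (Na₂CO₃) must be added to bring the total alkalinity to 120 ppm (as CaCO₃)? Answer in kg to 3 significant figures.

(a) Hardness to add: (241 − 200) = 41 mg/L as CaCO₃ × 788,000 L = 32,310 g as CaCO₃.
(a) Moles of Ca²⁺ (1 mol Ca²⁺ ≡ 1 mol CaCO₃): 32,310 / 100.1 g/mol = 322.8 mol.
(a) Mass of CaCl₂: 322.8 × 111 = 35,830 g.

(b) Volume: 1840 m³ = 1,840,000 L.
(b) After draining 47% and refilling: 188 × 0.53 + 25 × 0.47 = 111.39 ppm.
(b) Deficit to target: 120 − 111.39 = 8.61 mg/L.
(b) As CaCO₃: 8.61 mg/L × 1,840,000 L = 15,840 g; ÷ 50 g/eq ÷ 2 = 158.4 mol Na₂CO₃.
(b) Mass: 158.4 × 106 = 16,790 g.

(a) 35.8 kg; (b) 16.8 kg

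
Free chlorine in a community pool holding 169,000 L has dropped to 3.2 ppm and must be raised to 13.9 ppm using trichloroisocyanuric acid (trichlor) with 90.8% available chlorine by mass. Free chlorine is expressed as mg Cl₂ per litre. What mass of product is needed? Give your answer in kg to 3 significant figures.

1.99 kg

Chlorine deficit: 13.9 − 3.2 = 10.7 ppm = 10.7 mg/L as Cl₂.
Cl₂ equivalent needed: 10.7 mg/L × 169,000 L = 1,808,000 mg = 1808 g.
Product at 90.8% available chlorine: 1808 / 0.908 = 1992 g.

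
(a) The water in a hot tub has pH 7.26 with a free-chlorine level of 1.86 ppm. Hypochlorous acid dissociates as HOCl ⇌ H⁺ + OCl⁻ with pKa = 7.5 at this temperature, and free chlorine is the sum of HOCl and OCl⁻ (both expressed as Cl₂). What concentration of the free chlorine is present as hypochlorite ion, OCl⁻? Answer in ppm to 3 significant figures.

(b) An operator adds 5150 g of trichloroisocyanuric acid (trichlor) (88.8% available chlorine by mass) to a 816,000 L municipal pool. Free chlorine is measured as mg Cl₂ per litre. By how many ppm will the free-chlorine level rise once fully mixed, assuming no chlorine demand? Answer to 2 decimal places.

(a) 0.679 ppm; (b) 5.60 ppm

(a) [OCl⁻]/[HOCl] = 10^(pH − pKa) = 10^(7.26 − 7.5) = 10^-0.24 = 0.5754.
(a) Fraction as HOCl = 1 / (1 + 0.5754) = 0.6347.
(a) OCl⁻ = (1 − 0.6347) × 1.86 ppm = 0.6794 ppm.

(b) Available chlorine delivered: 5150 g × 0.888 = 4573 g as Cl₂.
(b) Concentration rise: 4573 g / 816,000 L = 5.604 mg/L = 5.60 ppm.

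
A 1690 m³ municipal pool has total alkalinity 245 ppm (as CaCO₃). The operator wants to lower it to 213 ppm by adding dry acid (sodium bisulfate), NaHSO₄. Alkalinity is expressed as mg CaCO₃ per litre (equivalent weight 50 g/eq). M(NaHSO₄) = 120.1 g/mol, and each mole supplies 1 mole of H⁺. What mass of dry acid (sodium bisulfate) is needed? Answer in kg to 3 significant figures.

Volume: 1690 m³ = 1,690,000 L.
Alkalinity to neutralize: (245 − 213) = 32 mg/L as CaCO₃ × 1,690,000 L = 54,080 g as CaCO₃.
Equivalents of H⁺ required: 54,080 ÷ 50 g/eq = 1082 eq = 1082 mol NaHSO₄.
Mass of NaHSO₄: 1082 × 120.1 = 129,900 g.

130 kg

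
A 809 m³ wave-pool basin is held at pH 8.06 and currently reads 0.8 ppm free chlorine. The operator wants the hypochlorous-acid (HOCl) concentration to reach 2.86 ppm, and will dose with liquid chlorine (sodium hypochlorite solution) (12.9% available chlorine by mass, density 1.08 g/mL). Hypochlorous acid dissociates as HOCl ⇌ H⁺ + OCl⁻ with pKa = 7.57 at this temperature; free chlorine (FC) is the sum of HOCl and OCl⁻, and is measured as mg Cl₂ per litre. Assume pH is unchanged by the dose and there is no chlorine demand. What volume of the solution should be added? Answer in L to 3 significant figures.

Volume: 809 m³ = 809,000 L.
[OCl⁻]/[HOCl] = 10^(pH − pKa) = 10^(8.06 − 7.57) = 3.09; fraction as HOCl = 1/(1 + 3.09) = 0.2445.
Free chlorine required for 2.86 ppm HOCl: 2.86 / 0.2445 = 11.7 ppm.
FC to add: 11.7 − 0.8 = 10.9 mg/L as Cl₂.
Cl₂ equivalent: 10.9 mg/L × 809,000 L = 8817 g.
Product at 12.9% available Cl: 8817 / 0.129 = 68,350 g.
Volume: 68,350 g ÷ 1.08 g/mL = 63,280 mL.

63.3 L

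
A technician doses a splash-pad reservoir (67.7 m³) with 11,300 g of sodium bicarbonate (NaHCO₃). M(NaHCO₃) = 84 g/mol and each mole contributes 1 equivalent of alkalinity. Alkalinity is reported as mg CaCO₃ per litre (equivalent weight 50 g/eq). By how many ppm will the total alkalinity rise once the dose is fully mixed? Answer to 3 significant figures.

99.4 ppm

Volume: 67.7 m³ = 67,700 L.
Moles of NaHCO₃: 11,300 g ÷ 84 g/mol = 134.5 mol → 134.5 eq of alkalinity.
As CaCO₃: 134.5 eq × 50 g/eq = 6726 g.
Rise: 6726 g / 67,700 L × 1000 = 99.35 mg/L.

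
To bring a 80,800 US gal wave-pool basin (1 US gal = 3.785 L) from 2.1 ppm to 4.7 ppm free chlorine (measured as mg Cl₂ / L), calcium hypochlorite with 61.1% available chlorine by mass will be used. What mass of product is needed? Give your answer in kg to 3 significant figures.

1.30 kg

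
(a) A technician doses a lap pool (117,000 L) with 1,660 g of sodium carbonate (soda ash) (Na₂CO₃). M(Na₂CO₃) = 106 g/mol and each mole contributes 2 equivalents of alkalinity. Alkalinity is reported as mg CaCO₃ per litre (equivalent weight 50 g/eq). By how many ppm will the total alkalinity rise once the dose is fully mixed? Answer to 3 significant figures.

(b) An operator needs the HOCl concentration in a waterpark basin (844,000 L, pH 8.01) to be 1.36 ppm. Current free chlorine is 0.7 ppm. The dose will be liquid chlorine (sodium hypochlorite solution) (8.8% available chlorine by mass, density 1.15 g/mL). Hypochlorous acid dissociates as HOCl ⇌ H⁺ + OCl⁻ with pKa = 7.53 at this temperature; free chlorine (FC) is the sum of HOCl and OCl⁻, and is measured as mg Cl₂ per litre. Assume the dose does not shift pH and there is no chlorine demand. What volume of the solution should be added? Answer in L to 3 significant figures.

(a) 13.4 ppm; (b) 39.8 L

(a) Moles of Na₂CO₃: 1,660 g ÷ 106 g/mol = 15.66 mol → 31.32 eq of alkalinity.
(a) As CaCO₃: 31.32 eq × 50 g/eq = 1566 g.
(a) Rise: 1566 g / 117,000 L × 1000 = 13.38 mg/L.

(b) [OCl⁻]/[HOCl] = 10^(pH − pKa) = 10^(8.01 − 7.53) = 3.02; fraction as HOCl = 1/(1 + 3.02) = 0.2488.
(b) Free chlorine required for 1.36 ppm HOCl: 1.36 / 0.2488 = 5.467 ppm.
(b) FC to add: 5.467 − 0.7 = 4.767 mg/L as Cl₂.
(b) Cl₂ equivalent: 4.767 mg/L × 844,000 L = 4023 g.
(b) Product at 8.8% available Cl: 4023 / 0.088 = 45,720 g.
(b) Volume: 45,720 g ÷ 1.15 g/mL = 39,760 mL.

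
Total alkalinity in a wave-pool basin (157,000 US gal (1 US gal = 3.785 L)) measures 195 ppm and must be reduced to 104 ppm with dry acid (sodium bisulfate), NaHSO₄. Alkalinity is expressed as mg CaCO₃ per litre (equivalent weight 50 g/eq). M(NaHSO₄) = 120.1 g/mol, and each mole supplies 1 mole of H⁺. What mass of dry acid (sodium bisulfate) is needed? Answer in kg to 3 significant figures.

Volume: 157,000 US gal × 3.785 L/gal = 594,245 L.
Alkalinity to neutralize: (195 − 104) = 91 mg/L as CaCO₃ × 594,245 L = 54,080 g as CaCO₃.
Equivalents of H⁺ required: 54,080 ÷ 50 g/eq = 1082 eq = 1082 mol NaHSO₄.
Mass of NaHSO₄: 1082 × 120.1 = 129,900 g.

130 kg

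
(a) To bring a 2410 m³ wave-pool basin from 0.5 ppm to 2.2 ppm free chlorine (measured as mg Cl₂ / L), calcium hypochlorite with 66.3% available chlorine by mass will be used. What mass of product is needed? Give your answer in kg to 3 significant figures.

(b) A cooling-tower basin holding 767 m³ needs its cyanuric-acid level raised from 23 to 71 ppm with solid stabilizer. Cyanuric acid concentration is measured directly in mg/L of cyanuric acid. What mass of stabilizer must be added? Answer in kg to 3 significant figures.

(a) 6.18 kg; (b) 36.8 kg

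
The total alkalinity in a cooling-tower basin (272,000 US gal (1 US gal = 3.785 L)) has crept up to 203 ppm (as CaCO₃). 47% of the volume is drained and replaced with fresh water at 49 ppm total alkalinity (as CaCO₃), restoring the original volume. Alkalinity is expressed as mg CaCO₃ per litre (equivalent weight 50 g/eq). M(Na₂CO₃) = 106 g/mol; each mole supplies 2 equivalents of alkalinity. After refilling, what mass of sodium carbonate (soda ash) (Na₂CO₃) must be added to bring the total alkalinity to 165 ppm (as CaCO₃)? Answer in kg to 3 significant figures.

Volume: 272,000 US gal × 3.785 L/gal = 1,029,520 L.
After draining 47% and refilling: 203 × 0.53 + 49 × 0.47 = 130.62 ppm.
Deficit to target: 165 − 130.62 = 34.38 mg/L.
As CaCO₃: 34.38 mg/L × 1,029,520 L = 35,390 g; ÷ 50 g/eq ÷ 2 = 353.9 mol Na₂CO₃.
Mass: 353.9 × 106 = 37,520 g.

37.5 kg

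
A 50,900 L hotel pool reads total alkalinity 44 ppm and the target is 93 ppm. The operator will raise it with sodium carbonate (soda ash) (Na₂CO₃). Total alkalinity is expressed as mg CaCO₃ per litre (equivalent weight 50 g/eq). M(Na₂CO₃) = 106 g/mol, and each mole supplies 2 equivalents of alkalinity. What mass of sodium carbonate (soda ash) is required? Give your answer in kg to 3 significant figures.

2.64 kg

Alkalinity to add: (93 − 44) = 49 mg/L as CaCO₃ × 50,900 L = 2494 g as CaCO₃.
Equivalents: 2494 g ÷ 50 g/eq = 49.88 eq.
Each mole of Na₂CO₃ supplies 2 eq, so 49.88 / 2 = 24.94 mol.
Mass: 24.94 mol × 106 g/mol = 2644 g.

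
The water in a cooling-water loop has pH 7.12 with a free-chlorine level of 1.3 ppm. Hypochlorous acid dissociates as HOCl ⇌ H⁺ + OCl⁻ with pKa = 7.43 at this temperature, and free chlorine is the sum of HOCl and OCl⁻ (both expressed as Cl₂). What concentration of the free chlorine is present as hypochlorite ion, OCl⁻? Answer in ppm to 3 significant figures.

0.427 ppm

[OCl⁻]/[HOCl] = 10^(pH − pKa) = 10^(7.12 − 7.43) = 10^-0.31 = 0.4898.
Fraction as HOCl = 1 / (1 + 0.4898) = 0.6712.
OCl⁻ = (1 − 0.6712) × 1.3 ppm = 0.4274 ppm.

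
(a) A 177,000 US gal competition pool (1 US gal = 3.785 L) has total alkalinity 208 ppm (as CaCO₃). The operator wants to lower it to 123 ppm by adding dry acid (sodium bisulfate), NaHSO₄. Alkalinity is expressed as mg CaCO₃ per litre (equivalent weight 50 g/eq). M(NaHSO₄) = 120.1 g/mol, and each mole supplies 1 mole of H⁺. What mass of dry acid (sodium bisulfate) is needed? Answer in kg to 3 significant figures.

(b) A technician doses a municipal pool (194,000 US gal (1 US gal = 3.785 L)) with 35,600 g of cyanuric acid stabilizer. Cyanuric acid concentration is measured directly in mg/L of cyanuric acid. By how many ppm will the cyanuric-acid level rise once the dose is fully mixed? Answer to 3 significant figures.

(a) 137 kg; (b) 48.5 ppm

(a) Volume: 177,000 US gal × 3.785 L/gal = 669,945 L.
(a) Alkalinity to neutralize: (208 − 123) = 85 mg/L as CaCO₃ × 669,945 L = 56,950 g as CaCO₃.
(a) Equivalents of H⁺ required: 56,950 ÷ 50 g/eq = 1139 eq = 1139 mol NaHSO₄.
(a) Mass of NaHSO₄: 1139 × 120.1 = 136,800 g.

(b) Volume: 194,000 US gal × 3.785 L/gal = 734,290 L.
(b) Rise: 35,600 g / 734,290 L × 1000 = 48.48 mg/L.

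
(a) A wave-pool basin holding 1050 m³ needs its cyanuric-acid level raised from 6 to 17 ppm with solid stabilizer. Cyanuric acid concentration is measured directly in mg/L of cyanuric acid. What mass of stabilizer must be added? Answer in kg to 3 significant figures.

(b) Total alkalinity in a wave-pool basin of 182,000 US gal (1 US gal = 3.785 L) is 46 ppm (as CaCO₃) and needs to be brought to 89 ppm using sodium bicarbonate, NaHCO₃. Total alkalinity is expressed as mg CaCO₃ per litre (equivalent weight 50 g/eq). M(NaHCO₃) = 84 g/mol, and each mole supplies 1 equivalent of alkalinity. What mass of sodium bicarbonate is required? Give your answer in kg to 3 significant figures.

(a) Volume: 1050 m³ = 1,050,000 L.
(a) CYA to add: (17 − 6) = 11 mg/L × 1,050,000 L = 11,550 g cyanuric acid.

(b) Volume: 182,000 US gal × 3.785 L/gal = 688,870 L.
(b) Alkalinity to add: (89 − 46) = 43 mg/L as CaCO₃ × 688,870 L = 29,620 g as CaCO₃.
(b) Equivalents: 29,620 g ÷ 50 g/eq = 592.4 eq.
(b) NaHCO₃ supplies 1 eq per mole → 592.4 mol.
(b) Mass: 592.4 mol × 84 g/mol = 49,760 g.

(a) 11.6 kg; (b) 49.8 kg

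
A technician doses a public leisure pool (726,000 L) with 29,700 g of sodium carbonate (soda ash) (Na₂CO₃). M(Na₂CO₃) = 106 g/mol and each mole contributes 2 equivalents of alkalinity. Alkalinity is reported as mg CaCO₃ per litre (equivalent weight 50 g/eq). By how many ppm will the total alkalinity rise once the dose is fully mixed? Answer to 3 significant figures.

Moles of Na₂CO₃: 29,700 g ÷ 106 g/mol = 280.2 mol → 560.4 eq of alkalinity.
As CaCO₃: 560.4 eq × 50 g/eq = 28,020 g.
Rise: 28,020 g / 726,000 L × 1000 = 38.59 mg/L.

38.6 ppm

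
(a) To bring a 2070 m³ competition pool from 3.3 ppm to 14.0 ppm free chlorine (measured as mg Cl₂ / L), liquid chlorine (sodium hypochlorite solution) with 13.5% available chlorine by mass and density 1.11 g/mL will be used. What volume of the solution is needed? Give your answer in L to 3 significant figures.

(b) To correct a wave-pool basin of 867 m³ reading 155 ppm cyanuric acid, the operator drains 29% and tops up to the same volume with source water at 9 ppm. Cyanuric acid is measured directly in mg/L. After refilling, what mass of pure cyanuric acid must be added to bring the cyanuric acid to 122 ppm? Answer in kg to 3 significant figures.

(a) 148 L; (b) 8.10 kg

(a) Volume: 2070 m³ = 2,070,000 L.
(a) Chlorine deficit: 14.0 − 3.3 = 10.7 ppm = 10.7 mg/L as Cl₂.
(a) Cl₂ equivalent needed: 10.7 mg/L × 2,070,000 L = 22,150,000 mg = 22,150 g.
(a) Product at 13.5% available chlorine: 22,150 / 0.135 = 164,100 g.
(a) Volume at density 1.11 g/mL: 164,100 g ÷ 1.11 g/mL = 147,800 mL.

(b) Volume: 867 m³ = 867,000 L.
(b) After draining 29% and refilling: 155 × 0.71 + 9 × 0.29 = 112.66 ppm.
(b) Deficit to target: 122 − 112.66 = 9.34 mg/L.
(b) Mass: 9.34 mg/L × 867,000 L = 8098 g cyanuric acid.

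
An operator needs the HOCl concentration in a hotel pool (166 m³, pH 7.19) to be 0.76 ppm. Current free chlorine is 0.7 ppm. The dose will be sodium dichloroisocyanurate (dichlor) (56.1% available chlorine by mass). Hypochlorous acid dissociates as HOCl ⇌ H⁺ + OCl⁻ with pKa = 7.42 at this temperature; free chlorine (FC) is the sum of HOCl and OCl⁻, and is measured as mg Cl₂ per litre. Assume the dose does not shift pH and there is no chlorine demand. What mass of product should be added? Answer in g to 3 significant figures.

150 g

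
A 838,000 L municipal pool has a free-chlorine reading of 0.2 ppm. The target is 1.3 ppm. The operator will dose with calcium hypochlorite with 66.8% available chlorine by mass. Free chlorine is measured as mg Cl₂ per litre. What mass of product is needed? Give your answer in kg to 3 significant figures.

Chlorine deficit: 1.3 − 0.2 = 1.1 ppm = 1.1 mg/L as Cl₂.
Cl₂ equivalent needed: 1.1 mg/L × 838,000 L = 921,800 mg = 921.8 g.
Product at 66.8% available chlorine: 921.8 / 0.668 = 1380 g.

1.38 kg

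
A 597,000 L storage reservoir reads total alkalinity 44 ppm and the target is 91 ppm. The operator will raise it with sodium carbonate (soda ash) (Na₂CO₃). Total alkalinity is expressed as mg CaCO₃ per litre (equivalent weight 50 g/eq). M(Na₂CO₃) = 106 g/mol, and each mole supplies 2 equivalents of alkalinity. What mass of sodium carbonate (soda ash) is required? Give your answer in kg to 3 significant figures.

29.7 kg

Alkalinity to add: (91 − 44) = 47 mg/L as CaCO₃ × 597,000 L = 28,060 g as CaCO₃.
Equivalents: 28,060 g ÷ 50 g/eq = 561.2 eq.
Each mole of Na₂CO₃ supplies 2 eq, so 561.2 / 2 = 280.6 mol.
Mass: 280.6 mol × 106 g/mol = 29,740 g.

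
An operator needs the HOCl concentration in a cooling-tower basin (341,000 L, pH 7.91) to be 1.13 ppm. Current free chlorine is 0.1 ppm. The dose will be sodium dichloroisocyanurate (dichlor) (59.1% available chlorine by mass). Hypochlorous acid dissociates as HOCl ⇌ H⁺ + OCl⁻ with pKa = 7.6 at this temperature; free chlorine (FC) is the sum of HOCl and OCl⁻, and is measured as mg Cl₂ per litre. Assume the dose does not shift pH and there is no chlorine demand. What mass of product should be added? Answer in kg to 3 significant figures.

1.93 kg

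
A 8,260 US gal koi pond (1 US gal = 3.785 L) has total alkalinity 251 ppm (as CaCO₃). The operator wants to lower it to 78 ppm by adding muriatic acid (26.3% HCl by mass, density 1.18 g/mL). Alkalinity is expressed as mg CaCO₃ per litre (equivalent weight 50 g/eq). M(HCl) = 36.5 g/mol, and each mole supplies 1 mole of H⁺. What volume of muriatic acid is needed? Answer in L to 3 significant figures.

12.7 L

Volume: 8,260 US gal × 3.785 L/gal = 31,264 L.
Alkalinity to neutralize: (251 − 78) = 173 mg/L as CaCO₃ × 31,264 L = 5409 g as CaCO₃.
Equivalents of H⁺ required: 5409 ÷ 50 g/eq = 108.2 eq = 108.2 mol HCl.
Mass of HCl: 108.2 × 36.5 = 3948 g.
Mass of 26.3% solution: 3948 / 0.263 = 15,010 g.
Volume: 15,010 g ÷ 1.18 g/mL = 12,720 mL.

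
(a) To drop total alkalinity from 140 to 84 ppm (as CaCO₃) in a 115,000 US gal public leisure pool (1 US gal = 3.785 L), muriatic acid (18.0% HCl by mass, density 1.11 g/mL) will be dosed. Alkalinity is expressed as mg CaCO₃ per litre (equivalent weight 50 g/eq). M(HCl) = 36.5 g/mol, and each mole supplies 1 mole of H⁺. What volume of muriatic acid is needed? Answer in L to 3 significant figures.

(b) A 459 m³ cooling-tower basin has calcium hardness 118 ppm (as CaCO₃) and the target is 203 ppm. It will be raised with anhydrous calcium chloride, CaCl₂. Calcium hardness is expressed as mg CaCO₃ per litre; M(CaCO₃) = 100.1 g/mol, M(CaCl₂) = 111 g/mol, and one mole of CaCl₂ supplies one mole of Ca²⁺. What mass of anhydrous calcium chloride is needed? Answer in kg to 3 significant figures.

(a) 89.1 L; (b) 43.3 kg

(a) Volume: 115,000 US gal × 3.785 L/gal = 435,275 L.
(a) Alkalinity to neutralize: (140 − 84) = 56 mg/L as CaCO₃ × 435,275 L = 24,380 g as CaCO₃.
(a) Equivalents of H⁺ required: 24,380 ÷ 50 g/eq = 487.5 eq = 487.5 mol HCl.
(a) Mass of HCl: 487.5 × 36.5 = 17,790 g.
(a) Mass of 18.0% solution: 17,790 / 0.18 = 98,860 g.
(a) Volume: 98,860 g ÷ 1.11 g/mL = 89,060 mL.

(b) Volume: 459 m³ = 459,000 L.
(b) Hardness to add: (203 − 118) = 85 mg/L as CaCO₃ × 459,000 L = 39,020 g as CaCO₃.
(b) Moles of Ca²⁺ (1 mol Ca²⁺ ≡ 1 mol CaCO₃): 39,020 / 100.1 g/mol = 389.8 mol.
(b) Mass of CaCl₂: 389.8 × 111 = 43,260 g.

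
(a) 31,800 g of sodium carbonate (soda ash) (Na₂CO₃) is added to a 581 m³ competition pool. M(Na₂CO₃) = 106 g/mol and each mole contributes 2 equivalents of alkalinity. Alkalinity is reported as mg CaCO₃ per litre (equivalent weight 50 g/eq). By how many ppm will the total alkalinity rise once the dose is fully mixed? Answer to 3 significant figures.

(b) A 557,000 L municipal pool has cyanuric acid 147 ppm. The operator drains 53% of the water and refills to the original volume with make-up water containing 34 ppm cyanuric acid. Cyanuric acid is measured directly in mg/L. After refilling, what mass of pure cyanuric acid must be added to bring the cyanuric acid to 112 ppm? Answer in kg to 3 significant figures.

(a) 51.6 ppm; (b) 13.9 kg

(a) Volume: 581 m³ = 581,000 L.
(a) Moles of Na₂CO₃: 31,800 g ÷ 106 g/mol = 300 mol → 600 eq of alkalinity.
(a) As CaCO₃: 600 eq × 50 g/eq = 30,000 g.
(a) Rise: 30,000 g / 581,000 L × 1000 = 51.64 mg/L.

(b) After draining 53% and refilling: 147 × 0.47 + 34 × 0.53 = 87.11 ppm.
(b) Deficit to target: 112 − 87.11 = 24.89 mg/L.
(b) Mass: 24.89 mg/L × 557,000 L = 13,860 g cyanuric acid.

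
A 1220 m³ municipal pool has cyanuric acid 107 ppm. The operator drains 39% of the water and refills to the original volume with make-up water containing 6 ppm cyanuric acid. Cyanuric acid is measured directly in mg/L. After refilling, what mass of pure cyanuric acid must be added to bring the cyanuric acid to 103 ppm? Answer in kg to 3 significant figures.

Volume: 1220 m³ = 1,220,000 L.
After draining 39% and refilling: 107 × 0.61 + 6 × 0.39 = 67.61 ppm.
Deficit to target: 103 − 67.61 = 35.39 mg/L.
Mass: 35.39 mg/L × 1,220,000 L = 43,180 g cyanuric acid.

43.2 kg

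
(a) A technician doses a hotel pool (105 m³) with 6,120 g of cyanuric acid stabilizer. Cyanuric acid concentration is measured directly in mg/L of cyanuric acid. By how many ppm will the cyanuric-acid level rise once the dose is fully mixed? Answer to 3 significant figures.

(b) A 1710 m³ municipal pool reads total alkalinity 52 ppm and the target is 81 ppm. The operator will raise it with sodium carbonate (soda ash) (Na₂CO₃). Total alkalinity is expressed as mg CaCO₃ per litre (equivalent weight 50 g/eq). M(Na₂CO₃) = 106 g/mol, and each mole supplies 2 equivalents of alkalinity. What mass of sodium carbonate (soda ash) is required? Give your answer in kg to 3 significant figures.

(a) 58.3 ppm; (b) 52.6 kg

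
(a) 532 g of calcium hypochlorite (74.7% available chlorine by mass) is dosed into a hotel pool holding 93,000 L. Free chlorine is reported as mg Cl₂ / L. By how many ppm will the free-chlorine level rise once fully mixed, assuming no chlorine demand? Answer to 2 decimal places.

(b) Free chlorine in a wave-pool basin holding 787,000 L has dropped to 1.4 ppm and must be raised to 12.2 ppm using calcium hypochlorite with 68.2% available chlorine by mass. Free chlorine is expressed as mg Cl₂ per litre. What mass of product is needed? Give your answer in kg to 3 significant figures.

(a) 4.27 ppm; (b) 12.5 kg

(a) Available chlorine delivered: 532 g × 0.747 = 397.4 g as Cl₂.
(a) Concentration rise: 397.4 g / 93,000 L = 4.273 mg/L = 4.27 ppm.

(b) Chlorine deficit: 12.2 − 1.4 = 10.8 ppm = 10.8 mg/L as Cl₂.
(b) Cl₂ equivalent needed: 10.8 mg/L × 787,000 L = 8,500,000 mg = 8500 g.
(b) Product at 68.2% available chlorine: 8500 / 0.682 = 12,460 g.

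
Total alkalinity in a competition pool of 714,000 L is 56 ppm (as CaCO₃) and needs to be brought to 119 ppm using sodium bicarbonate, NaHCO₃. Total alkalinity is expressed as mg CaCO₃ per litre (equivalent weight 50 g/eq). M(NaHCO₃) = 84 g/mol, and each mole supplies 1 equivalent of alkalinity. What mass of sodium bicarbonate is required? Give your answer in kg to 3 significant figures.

Alkalinity to add: (119 − 56) = 63 mg/L as CaCO₃ × 714,000 L = 44,980 g as CaCO₃.
Equivalents: 44,980 g ÷ 50 g/eq = 899.6 eq.
NaHCO₃ supplies 1 eq per mole → 899.6 mol.
Mass: 899.6 mol × 84 g/mol = 75,570 g.

75.6 kg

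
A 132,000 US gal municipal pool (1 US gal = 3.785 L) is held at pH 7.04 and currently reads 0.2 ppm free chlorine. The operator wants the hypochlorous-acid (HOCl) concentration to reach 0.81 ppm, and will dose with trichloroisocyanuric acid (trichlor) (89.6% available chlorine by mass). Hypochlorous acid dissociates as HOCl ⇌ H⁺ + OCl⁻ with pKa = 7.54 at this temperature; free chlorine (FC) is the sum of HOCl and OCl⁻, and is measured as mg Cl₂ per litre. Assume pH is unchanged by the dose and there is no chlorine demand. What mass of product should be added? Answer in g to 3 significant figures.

483 g

Volume: 132,000 US gal × 3.785 L/gal = 499,620 L.
[OCl⁻]/[HOCl] = 10^(pH − pKa) = 10^(7.04 − 7.54) = 0.3162; fraction as HOCl = 1/(1 + 0.3162) = 0.7597.
Free chlorine required for 0.81 ppm HOCl: 0.81 / 0.7597 = 1.066 ppm.
FC to add: 1.066 − 0.2 = 0.8661 mg/L as Cl₂.
Cl₂ equivalent: 0.8661 mg/L × 499,620 L = 432.7 g.
Product at 89.6% available Cl: 432.7 / 0.896 = 483 g.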